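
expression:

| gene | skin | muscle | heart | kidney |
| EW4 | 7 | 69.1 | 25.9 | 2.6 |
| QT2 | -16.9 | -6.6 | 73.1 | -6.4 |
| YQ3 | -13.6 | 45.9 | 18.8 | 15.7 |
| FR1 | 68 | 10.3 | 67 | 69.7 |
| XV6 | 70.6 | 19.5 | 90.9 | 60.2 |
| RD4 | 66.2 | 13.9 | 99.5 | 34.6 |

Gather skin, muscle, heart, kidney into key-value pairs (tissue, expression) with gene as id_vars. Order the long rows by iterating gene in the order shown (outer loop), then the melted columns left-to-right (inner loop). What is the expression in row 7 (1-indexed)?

24 rows total (6 × 4). Row 7: index ⌊(7-1)/4⌋ = 1 into gene → QT2; (7-1) mod 4 = 2 into the melted columns → heart.
So row 7 is (QT2, heart, 73.1); expression = 73.1.

73.1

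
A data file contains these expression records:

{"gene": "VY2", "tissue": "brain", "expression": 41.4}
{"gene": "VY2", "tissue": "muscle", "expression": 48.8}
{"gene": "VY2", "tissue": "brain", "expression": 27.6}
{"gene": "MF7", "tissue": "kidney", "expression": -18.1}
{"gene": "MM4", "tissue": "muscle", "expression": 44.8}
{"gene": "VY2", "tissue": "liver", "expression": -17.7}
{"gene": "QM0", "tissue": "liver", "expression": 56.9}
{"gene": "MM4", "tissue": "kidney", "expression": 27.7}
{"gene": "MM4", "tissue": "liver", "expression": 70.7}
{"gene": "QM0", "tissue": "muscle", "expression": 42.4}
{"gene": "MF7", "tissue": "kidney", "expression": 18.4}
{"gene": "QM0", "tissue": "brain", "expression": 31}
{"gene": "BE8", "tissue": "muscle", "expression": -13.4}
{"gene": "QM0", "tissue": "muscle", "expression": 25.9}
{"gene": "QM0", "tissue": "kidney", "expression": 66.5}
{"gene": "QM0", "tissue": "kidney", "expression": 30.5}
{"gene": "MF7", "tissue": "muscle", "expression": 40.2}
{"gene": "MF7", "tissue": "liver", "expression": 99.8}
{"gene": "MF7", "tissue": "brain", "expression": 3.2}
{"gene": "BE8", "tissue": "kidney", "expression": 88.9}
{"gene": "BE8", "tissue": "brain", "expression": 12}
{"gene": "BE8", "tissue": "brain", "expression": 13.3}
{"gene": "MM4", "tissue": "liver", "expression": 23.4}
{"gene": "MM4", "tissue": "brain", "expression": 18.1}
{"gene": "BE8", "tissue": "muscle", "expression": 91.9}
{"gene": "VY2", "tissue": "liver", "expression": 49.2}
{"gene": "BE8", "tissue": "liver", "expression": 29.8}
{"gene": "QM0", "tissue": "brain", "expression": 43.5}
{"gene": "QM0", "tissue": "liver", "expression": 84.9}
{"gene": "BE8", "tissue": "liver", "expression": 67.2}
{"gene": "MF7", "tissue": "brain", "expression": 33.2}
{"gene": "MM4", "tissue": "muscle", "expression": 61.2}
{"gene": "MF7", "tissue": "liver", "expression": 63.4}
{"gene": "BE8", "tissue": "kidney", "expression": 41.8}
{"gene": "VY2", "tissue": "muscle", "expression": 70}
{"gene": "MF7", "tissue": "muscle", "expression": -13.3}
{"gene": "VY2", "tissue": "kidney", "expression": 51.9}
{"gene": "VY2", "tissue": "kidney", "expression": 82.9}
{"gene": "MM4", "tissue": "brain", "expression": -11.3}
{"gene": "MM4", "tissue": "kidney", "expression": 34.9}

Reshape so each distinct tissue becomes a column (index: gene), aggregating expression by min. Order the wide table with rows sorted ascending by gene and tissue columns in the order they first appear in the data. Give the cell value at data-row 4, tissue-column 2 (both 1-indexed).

With rows sorted ascending by gene, row 4 is gene=QM0. tissue columns in first-appearance order: brain, muscle, kidney, liver; column 2 is muscle.
Long rows with gene=QM0, tissue=muscle: min(42.4, 25.9) = 25.9.

25.9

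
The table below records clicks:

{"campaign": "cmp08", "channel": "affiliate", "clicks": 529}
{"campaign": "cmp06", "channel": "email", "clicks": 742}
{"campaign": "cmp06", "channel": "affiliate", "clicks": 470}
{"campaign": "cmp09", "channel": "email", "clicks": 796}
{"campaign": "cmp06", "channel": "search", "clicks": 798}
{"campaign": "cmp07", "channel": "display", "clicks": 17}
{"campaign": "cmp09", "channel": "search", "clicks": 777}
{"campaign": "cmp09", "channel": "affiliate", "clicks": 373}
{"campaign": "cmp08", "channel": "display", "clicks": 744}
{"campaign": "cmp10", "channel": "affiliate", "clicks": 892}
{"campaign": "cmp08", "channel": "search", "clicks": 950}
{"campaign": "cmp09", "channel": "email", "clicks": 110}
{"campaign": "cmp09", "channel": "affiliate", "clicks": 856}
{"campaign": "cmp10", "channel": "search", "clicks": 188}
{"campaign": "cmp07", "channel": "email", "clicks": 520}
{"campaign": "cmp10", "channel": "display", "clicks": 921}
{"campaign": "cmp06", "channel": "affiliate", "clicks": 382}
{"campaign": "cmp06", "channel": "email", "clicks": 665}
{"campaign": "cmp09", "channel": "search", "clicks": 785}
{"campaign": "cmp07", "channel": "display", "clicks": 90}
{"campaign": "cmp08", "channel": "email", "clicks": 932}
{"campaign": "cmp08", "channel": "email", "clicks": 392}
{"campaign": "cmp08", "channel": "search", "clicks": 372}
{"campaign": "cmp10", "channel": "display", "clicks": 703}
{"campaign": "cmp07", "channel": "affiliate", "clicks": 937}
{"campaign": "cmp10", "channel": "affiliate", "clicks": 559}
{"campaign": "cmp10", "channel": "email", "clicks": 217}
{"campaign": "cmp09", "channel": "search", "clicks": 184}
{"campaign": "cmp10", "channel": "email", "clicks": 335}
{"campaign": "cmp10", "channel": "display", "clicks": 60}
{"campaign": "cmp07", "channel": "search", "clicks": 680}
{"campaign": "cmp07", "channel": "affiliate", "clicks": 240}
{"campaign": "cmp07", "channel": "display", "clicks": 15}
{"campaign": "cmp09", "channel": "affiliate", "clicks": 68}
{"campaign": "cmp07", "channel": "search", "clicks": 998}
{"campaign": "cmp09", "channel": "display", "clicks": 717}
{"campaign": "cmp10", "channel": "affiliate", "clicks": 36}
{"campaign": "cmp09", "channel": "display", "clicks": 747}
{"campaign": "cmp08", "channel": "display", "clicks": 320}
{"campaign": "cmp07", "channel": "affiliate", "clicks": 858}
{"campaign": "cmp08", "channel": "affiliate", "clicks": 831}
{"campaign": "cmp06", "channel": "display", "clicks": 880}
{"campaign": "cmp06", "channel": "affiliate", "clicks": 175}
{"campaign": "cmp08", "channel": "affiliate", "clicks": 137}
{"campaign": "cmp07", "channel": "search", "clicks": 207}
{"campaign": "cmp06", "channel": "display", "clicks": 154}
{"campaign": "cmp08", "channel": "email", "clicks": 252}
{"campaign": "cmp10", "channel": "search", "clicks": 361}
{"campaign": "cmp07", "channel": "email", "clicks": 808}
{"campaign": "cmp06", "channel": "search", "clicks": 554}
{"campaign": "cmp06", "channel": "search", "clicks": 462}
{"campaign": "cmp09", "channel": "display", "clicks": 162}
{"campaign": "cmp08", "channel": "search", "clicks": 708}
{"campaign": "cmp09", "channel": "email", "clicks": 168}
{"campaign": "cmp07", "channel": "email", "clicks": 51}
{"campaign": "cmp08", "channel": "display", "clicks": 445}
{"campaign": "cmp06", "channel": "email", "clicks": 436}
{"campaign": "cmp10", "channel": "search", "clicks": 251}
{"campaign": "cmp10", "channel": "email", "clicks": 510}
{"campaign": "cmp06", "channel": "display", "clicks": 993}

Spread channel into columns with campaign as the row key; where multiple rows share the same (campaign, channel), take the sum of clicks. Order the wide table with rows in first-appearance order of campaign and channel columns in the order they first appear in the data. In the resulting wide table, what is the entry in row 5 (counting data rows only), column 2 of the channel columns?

With rows in first-appearance order of campaign, row 5 is campaign=cmp10. channel columns in first-appearance order: affiliate, email, search, display; column 2 is email.
Long rows with campaign=cmp10, channel=email: 217 + 335 + 510 = 1062.

1062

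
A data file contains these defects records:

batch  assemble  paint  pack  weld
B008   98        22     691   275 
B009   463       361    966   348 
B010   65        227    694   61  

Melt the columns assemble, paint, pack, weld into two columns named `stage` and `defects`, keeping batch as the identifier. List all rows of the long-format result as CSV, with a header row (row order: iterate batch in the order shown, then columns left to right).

batch,stage,defects
B008,assemble,98
B008,paint,22
B008,pack,691
B008,weld,275
B009,assemble,463
B009,paint,361
B009,pack,966
B009,weld,348
B010,assemble,65
B010,paint,227
B010,pack,694
B010,weld,61

Each (batch, column) pair becomes one row: 3 × 4 = 12 rows.
For example, (B008, assemble) → defects=98.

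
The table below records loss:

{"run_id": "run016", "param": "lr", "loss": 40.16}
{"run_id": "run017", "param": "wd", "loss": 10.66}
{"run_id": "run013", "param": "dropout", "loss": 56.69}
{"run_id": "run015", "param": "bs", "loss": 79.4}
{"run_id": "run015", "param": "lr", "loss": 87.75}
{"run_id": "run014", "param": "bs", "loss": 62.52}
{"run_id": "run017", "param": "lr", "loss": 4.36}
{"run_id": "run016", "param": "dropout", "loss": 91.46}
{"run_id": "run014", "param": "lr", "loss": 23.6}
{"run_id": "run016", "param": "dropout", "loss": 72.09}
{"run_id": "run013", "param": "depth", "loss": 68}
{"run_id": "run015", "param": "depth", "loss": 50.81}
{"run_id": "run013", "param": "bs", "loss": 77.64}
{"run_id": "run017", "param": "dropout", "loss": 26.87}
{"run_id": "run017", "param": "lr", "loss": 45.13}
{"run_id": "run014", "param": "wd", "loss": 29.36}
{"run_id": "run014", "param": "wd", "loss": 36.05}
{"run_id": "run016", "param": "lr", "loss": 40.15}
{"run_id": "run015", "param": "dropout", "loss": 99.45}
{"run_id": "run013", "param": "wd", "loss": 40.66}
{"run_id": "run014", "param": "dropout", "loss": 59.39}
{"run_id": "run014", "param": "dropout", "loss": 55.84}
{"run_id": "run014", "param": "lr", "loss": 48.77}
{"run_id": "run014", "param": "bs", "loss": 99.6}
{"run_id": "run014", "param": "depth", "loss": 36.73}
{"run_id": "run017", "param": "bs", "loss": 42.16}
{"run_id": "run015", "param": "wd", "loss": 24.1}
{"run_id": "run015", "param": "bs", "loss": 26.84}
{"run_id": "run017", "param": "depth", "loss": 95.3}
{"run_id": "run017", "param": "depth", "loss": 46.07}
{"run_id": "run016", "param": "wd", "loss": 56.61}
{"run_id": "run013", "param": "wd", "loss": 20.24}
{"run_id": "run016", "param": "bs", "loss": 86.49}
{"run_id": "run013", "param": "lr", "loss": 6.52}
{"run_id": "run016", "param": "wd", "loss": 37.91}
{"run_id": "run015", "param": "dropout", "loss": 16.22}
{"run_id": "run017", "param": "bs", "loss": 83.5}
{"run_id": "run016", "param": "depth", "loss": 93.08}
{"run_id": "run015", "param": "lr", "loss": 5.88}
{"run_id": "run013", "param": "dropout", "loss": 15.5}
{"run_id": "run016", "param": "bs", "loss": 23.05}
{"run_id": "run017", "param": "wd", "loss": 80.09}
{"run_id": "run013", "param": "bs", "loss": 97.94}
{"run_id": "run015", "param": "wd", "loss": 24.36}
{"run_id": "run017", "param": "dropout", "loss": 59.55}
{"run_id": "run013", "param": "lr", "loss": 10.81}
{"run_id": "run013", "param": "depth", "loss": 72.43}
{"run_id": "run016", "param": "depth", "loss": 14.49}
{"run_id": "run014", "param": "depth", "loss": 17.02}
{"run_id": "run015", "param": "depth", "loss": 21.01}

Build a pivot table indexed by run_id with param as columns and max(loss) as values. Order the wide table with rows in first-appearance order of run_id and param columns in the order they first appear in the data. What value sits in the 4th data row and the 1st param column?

With rows in first-appearance order of run_id, row 4 is run_id=run015. param columns in first-appearance order: lr, wd, dropout, bs, depth; column 1 is lr.
Long rows with run_id=run015, param=lr: max(87.75, 5.88) = 87.75.

87.75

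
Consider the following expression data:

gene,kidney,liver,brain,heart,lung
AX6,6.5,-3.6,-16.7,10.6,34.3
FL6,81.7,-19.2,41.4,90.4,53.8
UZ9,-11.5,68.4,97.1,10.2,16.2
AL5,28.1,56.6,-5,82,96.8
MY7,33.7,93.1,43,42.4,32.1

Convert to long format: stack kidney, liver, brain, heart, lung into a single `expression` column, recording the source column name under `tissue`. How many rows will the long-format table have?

5 gene values × 5 melted columns = 25 rows.

25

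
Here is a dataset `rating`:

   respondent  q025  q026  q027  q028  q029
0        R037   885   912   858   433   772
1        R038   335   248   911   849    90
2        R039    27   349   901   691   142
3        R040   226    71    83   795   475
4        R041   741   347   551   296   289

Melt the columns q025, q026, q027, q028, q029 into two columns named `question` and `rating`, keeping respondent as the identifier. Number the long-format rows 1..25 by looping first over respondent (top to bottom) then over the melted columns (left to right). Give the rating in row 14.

691

25 rows total (5 × 5). Row 14: index ⌊(14-1)/5⌋ = 2 into respondent → R039; (14-1) mod 5 = 3 into the melted columns → q028.
So row 14 is (R039, q028, 691); rating = 691.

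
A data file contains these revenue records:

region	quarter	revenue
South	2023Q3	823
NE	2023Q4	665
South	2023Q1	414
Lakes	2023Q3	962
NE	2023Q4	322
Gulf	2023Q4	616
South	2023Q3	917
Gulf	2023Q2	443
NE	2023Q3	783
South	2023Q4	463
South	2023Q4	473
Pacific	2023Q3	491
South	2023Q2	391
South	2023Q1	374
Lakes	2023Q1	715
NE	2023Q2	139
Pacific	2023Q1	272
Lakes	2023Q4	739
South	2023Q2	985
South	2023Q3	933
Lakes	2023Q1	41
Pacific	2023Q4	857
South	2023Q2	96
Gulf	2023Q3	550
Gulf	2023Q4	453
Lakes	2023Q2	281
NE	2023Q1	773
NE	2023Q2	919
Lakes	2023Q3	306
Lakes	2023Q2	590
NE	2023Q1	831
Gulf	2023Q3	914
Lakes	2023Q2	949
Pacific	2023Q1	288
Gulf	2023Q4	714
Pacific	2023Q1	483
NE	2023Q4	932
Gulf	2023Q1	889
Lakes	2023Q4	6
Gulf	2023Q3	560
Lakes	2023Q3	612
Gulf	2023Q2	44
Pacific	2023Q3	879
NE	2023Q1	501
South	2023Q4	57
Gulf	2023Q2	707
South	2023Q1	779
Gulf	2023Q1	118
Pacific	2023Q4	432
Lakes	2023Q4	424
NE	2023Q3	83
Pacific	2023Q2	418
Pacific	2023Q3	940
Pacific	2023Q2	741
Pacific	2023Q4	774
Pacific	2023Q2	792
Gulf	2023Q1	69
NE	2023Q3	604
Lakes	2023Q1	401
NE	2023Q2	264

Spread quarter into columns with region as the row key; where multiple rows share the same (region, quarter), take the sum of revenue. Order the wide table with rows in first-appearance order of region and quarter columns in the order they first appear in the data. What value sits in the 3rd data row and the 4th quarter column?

1820

With rows in first-appearance order of region, row 3 is region=Lakes. quarter columns in first-appearance order: 2023Q3, 2023Q4, 2023Q1, 2023Q2; column 4 is 2023Q2.
Long rows with region=Lakes, quarter=2023Q2: 281 + 590 + 949 = 1820.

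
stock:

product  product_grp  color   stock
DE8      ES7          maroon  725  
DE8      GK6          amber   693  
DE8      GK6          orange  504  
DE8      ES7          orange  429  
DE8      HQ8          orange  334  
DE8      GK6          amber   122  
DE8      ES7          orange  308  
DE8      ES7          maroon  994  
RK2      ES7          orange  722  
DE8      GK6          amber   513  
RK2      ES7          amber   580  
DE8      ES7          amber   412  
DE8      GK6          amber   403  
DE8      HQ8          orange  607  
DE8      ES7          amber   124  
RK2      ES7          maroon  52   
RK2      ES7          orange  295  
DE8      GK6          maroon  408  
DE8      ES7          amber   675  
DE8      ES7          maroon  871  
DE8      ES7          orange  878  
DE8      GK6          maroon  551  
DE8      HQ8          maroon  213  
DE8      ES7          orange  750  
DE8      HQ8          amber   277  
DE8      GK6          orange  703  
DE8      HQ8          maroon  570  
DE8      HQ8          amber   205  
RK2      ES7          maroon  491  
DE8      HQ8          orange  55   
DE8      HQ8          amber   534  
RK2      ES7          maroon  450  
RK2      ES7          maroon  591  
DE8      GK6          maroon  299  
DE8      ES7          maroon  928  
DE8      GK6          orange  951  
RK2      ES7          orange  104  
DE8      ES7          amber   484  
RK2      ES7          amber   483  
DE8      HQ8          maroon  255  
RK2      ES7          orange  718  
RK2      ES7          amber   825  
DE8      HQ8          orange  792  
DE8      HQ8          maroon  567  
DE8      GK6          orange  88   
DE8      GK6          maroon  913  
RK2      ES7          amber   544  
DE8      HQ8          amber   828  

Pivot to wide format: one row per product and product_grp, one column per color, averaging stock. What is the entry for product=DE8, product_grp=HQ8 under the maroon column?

Rows with product=DE8, product_grp=HQ8 and color=maroon: stock values are 213, 570, 255, 567.
(213 + 570 + 255 + 567) / 4 = 401.25.

401.25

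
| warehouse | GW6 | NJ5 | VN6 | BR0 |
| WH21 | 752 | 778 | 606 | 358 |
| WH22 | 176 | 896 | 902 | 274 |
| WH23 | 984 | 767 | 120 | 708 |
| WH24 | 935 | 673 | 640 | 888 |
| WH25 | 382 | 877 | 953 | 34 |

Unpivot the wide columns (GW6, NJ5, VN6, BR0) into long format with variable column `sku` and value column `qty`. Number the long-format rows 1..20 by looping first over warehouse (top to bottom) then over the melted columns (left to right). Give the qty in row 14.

20 rows total (5 × 4). Row 14: index ⌊(14-1)/4⌋ = 3 into warehouse → WH24; (14-1) mod 4 = 1 into the melted columns → NJ5.
So row 14 is (WH24, NJ5, 673); qty = 673.

673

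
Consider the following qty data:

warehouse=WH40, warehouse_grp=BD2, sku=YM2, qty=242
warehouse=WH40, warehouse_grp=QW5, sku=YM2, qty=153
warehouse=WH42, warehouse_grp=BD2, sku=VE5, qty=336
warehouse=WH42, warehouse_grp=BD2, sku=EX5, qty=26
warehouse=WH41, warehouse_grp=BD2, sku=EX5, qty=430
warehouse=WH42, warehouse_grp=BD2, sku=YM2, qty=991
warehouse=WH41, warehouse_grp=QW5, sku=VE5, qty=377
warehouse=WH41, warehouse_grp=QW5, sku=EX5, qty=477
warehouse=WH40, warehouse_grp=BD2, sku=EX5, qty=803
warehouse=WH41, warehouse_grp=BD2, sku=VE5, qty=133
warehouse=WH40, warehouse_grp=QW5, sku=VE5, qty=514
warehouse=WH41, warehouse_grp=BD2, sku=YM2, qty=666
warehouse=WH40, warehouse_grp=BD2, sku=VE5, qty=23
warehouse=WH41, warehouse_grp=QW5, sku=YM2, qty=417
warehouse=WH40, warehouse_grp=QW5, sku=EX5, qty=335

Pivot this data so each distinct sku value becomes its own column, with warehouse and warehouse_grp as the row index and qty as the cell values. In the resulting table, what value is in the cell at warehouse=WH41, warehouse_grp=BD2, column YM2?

Wide layout: rows indexed by warehouse and warehouse_grp, columns are the 3 distinct sku values (YM2, VE5, EX5).
Cell (warehouse=WH41, warehouse_grp=BD2, sku=YM2) draws from the long row where warehouse=WH41, warehouse_grp=BD2 and sku=YM2, which has qty=666.

666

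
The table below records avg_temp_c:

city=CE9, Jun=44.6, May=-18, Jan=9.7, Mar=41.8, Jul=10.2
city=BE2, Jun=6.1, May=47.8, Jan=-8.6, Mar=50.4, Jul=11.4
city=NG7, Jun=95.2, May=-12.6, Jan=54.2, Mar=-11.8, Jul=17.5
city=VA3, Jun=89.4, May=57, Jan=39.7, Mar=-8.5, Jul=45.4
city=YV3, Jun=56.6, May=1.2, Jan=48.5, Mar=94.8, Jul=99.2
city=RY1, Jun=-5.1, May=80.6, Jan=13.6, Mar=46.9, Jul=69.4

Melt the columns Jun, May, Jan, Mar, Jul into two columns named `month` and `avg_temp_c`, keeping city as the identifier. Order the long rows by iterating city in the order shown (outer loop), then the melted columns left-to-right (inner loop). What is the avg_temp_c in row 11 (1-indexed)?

30 rows total (6 × 5). Row 11: index ⌊(11-1)/5⌋ = 2 into city → NG7; (11-1) mod 5 = 0 into the melted columns → Jun.
So row 11 is (NG7, Jun, 95.2); avg_temp_c = 95.2.

95.2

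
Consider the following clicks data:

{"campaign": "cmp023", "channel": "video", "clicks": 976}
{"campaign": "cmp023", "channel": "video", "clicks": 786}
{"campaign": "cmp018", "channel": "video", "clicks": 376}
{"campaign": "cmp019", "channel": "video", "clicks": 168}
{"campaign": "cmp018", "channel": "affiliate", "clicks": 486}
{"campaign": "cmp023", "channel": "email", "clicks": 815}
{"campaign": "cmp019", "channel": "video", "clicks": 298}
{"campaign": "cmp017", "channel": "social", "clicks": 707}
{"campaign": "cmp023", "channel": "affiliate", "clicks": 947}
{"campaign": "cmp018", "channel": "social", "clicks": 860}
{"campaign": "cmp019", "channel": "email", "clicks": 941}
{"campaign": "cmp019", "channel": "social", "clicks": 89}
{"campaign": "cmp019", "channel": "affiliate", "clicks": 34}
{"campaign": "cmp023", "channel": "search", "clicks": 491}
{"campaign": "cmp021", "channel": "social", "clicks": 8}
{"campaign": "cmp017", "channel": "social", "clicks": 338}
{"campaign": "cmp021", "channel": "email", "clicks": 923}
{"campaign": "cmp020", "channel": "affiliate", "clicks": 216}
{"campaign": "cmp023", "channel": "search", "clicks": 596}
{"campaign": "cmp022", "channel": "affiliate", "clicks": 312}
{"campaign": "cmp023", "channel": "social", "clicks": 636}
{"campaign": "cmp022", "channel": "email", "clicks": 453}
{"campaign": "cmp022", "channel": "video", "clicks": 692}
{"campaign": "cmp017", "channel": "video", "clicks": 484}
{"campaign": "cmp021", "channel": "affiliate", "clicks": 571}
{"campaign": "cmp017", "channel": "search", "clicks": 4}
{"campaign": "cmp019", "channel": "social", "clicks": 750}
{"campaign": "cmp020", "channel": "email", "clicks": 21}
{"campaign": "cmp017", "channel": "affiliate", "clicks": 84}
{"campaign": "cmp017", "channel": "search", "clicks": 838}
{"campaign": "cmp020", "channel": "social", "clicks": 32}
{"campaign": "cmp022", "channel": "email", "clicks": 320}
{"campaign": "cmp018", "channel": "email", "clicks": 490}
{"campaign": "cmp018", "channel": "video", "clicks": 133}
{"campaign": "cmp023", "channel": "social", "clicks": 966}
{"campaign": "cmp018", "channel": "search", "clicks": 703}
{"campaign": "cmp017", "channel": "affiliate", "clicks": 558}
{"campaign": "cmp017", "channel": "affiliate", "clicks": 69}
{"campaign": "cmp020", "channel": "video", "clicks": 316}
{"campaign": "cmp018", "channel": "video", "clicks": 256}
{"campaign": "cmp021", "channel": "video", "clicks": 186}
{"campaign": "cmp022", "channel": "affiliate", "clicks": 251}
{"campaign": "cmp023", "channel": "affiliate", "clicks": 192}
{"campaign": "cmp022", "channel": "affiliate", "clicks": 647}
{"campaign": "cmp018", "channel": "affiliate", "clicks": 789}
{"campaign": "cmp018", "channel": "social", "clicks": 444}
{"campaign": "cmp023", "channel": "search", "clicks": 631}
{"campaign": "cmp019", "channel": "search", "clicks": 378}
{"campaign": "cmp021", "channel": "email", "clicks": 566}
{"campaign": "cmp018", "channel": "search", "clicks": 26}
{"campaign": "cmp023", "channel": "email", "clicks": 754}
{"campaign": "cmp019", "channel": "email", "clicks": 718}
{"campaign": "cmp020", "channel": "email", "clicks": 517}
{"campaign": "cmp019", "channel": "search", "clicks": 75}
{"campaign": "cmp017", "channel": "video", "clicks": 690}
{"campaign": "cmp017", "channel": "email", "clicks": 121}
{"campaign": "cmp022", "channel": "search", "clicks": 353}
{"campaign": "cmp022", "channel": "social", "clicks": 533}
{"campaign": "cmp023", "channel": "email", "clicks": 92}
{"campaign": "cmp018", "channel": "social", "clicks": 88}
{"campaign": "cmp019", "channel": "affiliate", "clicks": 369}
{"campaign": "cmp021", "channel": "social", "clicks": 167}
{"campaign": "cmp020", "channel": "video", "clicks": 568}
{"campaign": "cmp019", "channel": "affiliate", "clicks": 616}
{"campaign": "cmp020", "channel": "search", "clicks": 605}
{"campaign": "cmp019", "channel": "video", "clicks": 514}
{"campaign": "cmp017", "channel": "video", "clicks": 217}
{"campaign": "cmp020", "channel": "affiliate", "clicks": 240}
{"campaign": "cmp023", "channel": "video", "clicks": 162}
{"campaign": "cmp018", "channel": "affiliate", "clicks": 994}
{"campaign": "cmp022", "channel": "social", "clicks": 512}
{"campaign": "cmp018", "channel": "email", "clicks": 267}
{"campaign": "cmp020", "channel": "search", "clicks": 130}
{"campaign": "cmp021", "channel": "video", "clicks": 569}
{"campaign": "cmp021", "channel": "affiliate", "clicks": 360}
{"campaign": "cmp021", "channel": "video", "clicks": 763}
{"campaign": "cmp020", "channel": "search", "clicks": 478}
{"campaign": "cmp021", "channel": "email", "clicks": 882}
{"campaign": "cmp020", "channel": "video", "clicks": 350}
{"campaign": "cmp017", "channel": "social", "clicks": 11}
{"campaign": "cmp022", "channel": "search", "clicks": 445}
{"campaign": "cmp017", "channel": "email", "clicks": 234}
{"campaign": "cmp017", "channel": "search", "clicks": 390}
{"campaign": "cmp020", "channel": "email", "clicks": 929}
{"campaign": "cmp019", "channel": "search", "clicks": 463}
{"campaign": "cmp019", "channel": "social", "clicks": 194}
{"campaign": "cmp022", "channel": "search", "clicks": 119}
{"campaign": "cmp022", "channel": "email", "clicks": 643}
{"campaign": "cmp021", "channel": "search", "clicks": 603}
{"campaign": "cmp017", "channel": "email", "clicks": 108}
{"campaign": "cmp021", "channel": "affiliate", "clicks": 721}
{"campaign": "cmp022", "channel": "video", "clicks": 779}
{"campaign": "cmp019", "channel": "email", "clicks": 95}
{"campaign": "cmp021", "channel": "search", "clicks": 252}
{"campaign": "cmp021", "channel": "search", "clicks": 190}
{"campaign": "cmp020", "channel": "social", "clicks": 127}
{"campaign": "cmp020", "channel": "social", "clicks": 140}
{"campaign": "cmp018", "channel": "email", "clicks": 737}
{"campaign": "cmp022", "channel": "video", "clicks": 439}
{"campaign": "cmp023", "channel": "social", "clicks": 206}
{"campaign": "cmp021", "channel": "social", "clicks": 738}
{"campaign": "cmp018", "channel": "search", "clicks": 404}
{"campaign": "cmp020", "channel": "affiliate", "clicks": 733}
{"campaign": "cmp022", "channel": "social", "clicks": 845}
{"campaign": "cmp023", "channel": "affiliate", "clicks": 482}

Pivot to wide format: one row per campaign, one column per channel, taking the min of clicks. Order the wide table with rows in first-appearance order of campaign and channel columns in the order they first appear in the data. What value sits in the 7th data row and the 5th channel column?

119

With rows in first-appearance order of campaign, row 7 is campaign=cmp022. channel columns in first-appearance order: video, affiliate, email, social, search; column 5 is search.
Long rows with campaign=cmp022, channel=search: min(353, 445, 119) = 119.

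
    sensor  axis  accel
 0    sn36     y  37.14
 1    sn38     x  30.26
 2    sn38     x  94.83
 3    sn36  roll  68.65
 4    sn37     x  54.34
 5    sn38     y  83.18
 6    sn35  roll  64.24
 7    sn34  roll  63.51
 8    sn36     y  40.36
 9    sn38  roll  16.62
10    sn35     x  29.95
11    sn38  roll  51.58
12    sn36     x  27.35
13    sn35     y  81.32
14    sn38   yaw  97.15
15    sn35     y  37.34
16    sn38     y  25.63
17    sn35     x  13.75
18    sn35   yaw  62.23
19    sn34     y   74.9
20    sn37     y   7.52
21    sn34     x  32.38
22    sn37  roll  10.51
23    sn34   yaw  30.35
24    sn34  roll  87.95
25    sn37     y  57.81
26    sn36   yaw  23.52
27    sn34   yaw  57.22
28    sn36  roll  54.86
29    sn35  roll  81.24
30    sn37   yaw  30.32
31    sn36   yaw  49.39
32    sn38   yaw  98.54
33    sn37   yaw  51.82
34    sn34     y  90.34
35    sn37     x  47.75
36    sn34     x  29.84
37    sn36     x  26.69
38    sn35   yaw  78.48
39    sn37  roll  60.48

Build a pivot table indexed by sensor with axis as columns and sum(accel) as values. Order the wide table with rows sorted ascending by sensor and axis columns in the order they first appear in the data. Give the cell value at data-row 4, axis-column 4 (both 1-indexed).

82.14

With rows sorted ascending by sensor, row 4 is sensor=sn37. axis columns in first-appearance order: y, x, roll, yaw; column 4 is yaw.
Long rows with sensor=sn37, axis=yaw: 30.32 + 51.82 = 82.14.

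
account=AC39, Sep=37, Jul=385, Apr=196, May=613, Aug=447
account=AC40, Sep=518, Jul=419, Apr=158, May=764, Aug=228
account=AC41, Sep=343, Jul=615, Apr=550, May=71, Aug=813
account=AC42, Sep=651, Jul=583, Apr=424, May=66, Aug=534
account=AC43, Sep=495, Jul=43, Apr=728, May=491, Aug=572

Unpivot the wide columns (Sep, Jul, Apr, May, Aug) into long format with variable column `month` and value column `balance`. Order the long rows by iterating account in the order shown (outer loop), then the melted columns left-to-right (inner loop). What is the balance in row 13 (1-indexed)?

550

25 rows total (5 × 5). Row 13: index ⌊(13-1)/5⌋ = 2 into account → AC41; (13-1) mod 5 = 2 into the melted columns → Apr.
So row 13 is (AC41, Apr, 550); balance = 550.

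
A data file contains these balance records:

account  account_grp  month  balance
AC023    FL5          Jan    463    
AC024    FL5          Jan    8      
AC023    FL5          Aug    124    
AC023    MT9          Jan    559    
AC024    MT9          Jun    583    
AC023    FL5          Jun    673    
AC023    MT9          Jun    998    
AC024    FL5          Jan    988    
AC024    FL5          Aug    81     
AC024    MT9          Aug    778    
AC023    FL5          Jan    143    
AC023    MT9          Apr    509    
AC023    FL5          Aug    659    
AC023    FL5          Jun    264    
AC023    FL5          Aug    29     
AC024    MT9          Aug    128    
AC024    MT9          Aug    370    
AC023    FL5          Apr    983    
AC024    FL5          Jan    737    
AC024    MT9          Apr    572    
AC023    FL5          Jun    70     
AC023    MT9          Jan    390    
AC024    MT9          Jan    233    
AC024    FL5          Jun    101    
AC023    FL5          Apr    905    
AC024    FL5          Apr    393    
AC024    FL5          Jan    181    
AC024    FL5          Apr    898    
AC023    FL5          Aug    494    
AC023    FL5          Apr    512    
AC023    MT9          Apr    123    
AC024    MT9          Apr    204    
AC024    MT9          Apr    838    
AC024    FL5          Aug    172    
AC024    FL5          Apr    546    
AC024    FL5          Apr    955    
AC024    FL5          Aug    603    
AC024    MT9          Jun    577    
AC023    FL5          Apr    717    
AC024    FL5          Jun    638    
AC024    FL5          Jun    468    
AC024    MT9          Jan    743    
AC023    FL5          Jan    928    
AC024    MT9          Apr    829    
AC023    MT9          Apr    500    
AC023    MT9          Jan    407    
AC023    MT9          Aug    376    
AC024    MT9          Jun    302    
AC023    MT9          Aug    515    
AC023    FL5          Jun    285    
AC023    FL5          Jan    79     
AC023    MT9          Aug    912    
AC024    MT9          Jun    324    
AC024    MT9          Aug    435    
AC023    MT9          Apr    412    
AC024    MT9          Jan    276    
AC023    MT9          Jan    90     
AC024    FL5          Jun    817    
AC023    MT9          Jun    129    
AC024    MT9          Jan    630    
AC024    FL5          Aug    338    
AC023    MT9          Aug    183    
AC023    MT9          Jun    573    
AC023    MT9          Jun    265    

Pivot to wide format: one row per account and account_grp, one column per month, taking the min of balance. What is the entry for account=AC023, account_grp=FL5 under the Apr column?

Rows with account=AC023, account_grp=FL5 and month=Apr: balance values are 983, 905, 512, 717.
min(983, 905, 512, 717) = 512.

512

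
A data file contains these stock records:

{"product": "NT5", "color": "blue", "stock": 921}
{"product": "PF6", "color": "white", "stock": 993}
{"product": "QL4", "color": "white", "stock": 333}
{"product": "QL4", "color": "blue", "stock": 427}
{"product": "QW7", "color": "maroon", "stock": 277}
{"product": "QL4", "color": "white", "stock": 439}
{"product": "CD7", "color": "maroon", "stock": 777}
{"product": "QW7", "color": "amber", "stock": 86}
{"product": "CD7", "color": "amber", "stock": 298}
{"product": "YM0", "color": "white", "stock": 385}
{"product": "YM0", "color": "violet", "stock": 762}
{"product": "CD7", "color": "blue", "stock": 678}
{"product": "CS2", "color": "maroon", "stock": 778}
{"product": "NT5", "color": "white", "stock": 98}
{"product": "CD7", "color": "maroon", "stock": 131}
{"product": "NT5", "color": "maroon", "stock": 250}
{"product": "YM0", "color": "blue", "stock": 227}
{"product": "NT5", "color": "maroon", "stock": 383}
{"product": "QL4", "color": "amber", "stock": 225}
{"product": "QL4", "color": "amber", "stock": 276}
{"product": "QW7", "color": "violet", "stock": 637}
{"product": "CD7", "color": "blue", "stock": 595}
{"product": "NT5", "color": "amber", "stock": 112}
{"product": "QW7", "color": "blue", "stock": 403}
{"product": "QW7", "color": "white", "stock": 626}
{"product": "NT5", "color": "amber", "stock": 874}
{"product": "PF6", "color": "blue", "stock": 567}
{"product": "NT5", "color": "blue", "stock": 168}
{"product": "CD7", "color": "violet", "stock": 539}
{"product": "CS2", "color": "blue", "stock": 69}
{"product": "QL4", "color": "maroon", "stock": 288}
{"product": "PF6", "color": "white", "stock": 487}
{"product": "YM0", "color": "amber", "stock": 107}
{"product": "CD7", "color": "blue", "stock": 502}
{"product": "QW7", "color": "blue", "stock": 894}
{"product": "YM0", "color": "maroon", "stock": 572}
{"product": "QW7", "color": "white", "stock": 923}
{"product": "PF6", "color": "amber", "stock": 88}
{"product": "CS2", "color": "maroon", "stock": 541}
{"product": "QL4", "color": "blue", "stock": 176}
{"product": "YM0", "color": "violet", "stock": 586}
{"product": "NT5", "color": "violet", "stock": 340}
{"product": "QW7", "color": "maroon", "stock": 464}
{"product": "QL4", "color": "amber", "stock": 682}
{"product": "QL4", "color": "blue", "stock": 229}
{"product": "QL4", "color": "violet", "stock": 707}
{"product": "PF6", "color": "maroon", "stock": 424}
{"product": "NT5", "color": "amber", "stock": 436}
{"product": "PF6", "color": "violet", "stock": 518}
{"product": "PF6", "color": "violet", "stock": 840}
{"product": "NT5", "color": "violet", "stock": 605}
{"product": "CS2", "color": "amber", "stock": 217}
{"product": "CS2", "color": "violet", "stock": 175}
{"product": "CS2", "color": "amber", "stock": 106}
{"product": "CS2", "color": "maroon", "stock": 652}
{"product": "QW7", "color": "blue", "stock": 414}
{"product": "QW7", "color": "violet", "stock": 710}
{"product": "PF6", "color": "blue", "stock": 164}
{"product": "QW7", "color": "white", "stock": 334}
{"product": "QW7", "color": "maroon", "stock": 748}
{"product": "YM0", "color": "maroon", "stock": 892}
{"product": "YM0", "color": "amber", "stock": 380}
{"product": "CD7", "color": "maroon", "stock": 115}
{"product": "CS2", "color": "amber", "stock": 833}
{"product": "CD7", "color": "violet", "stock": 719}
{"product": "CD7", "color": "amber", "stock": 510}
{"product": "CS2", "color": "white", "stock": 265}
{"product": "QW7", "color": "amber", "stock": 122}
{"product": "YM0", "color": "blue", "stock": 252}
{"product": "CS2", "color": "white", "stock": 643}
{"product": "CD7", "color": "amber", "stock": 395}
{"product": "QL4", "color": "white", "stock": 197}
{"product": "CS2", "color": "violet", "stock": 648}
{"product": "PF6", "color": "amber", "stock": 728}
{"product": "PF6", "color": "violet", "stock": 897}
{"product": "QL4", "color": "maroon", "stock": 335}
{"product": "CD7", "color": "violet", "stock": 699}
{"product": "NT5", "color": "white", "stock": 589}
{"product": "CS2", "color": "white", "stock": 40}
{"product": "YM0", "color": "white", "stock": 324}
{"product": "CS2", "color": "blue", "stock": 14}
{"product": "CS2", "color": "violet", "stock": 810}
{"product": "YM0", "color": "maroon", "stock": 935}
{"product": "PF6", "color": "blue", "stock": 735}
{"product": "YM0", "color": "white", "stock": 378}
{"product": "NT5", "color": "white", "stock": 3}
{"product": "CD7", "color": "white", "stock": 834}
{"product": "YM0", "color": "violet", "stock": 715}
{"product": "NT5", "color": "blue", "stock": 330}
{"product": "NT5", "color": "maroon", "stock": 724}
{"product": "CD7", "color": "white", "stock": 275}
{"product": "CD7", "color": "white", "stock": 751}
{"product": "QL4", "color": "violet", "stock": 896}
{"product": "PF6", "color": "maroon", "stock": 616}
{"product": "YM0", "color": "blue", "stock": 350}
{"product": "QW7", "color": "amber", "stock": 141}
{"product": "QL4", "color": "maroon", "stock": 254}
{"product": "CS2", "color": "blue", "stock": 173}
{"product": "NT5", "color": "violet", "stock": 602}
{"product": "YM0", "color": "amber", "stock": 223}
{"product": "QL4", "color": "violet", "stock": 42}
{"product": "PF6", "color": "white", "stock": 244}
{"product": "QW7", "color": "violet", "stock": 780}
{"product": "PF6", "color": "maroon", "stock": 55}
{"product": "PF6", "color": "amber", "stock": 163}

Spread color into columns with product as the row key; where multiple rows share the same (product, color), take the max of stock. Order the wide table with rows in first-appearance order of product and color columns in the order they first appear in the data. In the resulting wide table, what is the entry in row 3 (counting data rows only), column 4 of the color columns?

682

With rows in first-appearance order of product, row 3 is product=QL4. color columns in first-appearance order: blue, white, maroon, amber, violet; column 4 is amber.
Long rows with product=QL4, color=amber: max(225, 276, 682) = 682.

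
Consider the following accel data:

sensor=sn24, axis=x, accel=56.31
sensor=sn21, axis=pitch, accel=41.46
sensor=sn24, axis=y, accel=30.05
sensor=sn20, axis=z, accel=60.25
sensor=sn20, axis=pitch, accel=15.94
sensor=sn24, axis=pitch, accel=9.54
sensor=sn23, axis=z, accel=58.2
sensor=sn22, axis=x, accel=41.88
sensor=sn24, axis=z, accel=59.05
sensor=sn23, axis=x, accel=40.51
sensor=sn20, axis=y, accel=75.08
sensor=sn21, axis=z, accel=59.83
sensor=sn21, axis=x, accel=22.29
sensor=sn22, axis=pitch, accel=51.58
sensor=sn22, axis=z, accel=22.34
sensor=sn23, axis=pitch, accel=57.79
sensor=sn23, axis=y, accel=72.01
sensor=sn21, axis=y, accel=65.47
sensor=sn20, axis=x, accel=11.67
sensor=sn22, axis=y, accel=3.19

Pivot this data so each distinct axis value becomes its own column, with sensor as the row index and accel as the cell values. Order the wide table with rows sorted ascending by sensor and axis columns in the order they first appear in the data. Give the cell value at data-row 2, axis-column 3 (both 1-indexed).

65.47

With rows sorted ascending by sensor, row 2 is sensor=sn21. axis columns in first-appearance order: x, pitch, y, z; column 3 is y.
Long rows with sensor=sn21, axis=y: accel = 65.47.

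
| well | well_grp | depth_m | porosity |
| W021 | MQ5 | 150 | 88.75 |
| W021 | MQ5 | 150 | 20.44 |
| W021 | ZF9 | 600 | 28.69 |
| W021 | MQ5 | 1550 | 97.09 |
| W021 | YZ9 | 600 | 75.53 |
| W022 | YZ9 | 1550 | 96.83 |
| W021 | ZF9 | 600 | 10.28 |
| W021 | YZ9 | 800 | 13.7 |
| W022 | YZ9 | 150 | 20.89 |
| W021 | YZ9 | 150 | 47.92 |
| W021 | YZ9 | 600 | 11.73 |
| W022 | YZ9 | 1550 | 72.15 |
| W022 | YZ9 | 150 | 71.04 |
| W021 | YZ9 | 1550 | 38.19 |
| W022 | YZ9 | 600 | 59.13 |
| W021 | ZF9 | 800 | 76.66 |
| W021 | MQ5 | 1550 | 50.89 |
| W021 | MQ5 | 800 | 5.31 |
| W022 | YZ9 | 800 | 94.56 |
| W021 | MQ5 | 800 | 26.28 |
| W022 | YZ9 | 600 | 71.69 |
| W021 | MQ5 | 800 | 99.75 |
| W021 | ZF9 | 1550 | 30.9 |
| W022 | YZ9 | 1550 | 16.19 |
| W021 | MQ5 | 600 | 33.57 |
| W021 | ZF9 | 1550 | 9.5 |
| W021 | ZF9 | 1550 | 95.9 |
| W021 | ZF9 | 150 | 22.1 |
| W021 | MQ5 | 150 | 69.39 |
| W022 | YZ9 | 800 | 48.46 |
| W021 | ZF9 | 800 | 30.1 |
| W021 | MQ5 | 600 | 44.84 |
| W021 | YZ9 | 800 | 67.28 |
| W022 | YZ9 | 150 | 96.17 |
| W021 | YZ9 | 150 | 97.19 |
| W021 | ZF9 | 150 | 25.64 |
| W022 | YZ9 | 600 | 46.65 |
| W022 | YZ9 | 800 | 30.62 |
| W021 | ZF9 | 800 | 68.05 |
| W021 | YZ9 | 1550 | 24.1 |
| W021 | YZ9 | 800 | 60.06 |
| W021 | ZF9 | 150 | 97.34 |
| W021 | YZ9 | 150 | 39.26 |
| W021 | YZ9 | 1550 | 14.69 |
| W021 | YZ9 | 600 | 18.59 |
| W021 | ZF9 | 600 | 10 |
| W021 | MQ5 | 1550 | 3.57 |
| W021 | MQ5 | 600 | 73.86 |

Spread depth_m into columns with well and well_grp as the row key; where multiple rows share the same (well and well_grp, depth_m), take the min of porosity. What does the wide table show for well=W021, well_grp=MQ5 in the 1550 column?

Rows with well=W021, well_grp=MQ5 and depth_m=1550: porosity values are 97.09, 50.89, 3.57.
min(97.09, 50.89, 3.57) = 3.57.

3.57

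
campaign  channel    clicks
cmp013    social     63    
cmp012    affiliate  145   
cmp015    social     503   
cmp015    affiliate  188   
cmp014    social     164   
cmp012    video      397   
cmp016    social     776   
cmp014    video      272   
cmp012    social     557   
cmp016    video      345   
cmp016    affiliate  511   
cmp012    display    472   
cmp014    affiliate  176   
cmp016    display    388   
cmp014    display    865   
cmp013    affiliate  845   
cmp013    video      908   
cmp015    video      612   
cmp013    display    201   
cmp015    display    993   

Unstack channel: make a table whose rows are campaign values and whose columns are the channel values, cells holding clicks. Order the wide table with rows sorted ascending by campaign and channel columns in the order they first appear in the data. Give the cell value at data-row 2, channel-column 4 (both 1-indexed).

With rows sorted ascending by campaign, row 2 is campaign=cmp013. channel columns in first-appearance order: social, affiliate, video, display; column 4 is display.
Long rows with campaign=cmp013, channel=display: clicks = 201.

201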